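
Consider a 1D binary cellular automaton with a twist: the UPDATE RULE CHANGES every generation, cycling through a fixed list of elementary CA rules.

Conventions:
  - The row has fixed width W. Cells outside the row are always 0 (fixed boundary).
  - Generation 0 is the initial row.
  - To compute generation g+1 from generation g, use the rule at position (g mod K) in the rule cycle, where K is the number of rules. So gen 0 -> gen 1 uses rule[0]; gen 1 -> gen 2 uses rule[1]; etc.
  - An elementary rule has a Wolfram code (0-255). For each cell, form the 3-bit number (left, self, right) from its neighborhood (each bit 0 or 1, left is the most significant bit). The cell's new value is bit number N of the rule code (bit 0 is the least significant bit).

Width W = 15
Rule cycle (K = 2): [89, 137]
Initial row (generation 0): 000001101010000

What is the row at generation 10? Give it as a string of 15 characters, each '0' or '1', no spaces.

Answer: 011001100001010

Derivation:
Gen 0: 000001101010000
Gen 1 (rule 89): 111101100001111
Gen 2 (rule 137): 111001001101110
Gen 3 (rule 89): 101100101101011
Gen 4 (rule 137): 001000001000010
Gen 5 (rule 89): 100111100111001
Gen 6 (rule 137): 000111000110000
Gen 7 (rule 89): 110101110111111
Gen 8 (rule 137): 100001100111110
Gen 9 (rule 89): 011101110100011
Gen 10 (rule 137): 011001100001010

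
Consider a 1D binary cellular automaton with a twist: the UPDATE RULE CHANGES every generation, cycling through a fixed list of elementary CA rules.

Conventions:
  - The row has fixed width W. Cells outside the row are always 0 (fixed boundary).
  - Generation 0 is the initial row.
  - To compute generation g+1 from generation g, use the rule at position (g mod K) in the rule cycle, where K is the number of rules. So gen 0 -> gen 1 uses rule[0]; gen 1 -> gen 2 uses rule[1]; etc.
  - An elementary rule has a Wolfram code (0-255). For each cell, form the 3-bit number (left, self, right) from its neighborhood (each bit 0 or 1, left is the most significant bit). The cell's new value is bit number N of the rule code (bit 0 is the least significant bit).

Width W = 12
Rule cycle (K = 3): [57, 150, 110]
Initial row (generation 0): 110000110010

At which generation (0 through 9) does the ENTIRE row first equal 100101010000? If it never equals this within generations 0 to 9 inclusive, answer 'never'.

Gen 0: 110000110010
Gen 1 (rule 57): 101110101001
Gen 2 (rule 150): 100100101111
Gen 3 (rule 110): 101101111001
Gen 4 (rule 57): 011011000100
Gen 5 (rule 150): 100000101110
Gen 6 (rule 110): 100001111010
Gen 7 (rule 57): 011101000101
Gen 8 (rule 150): 101001101101
Gen 9 (rule 110): 111011111111

Answer: never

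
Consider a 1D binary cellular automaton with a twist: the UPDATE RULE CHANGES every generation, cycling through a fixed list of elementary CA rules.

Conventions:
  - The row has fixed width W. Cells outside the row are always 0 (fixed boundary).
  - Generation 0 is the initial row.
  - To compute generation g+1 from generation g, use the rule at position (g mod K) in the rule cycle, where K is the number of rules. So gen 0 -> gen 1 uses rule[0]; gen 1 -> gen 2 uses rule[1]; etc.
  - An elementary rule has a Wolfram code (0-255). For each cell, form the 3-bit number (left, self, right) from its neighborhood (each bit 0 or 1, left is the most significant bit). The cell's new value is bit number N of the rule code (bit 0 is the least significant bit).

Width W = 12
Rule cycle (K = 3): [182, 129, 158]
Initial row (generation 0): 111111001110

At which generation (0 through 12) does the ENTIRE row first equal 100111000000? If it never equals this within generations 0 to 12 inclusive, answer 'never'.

Answer: 4

Derivation:
Gen 0: 111111001110
Gen 1 (rule 182): 011110110101
Gen 2 (rule 129): 001100000000
Gen 3 (rule 158): 011010000000
Gen 4 (rule 182): 100111000000
Gen 5 (rule 129): 000010011111
Gen 6 (rule 158): 000111111110
Gen 7 (rule 182): 001011111101
Gen 8 (rule 129): 100001111000
Gen 9 (rule 158): 110011110100
Gen 10 (rule 182): 001101101110
Gen 11 (rule 129): 100000000100
Gen 12 (rule 158): 110000001110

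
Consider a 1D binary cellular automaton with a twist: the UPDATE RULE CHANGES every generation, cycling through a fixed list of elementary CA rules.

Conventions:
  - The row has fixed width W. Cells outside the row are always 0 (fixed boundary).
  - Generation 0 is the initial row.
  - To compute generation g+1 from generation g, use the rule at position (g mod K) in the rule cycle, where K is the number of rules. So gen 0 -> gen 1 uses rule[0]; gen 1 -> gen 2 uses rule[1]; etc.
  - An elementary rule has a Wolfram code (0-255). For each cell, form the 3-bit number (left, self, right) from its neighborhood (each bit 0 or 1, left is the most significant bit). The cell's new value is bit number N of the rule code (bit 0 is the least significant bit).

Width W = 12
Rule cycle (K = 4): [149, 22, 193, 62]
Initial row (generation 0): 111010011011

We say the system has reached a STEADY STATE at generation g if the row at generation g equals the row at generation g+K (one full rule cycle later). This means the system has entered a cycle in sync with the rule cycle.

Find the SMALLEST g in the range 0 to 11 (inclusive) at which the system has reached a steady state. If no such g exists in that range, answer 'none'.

Gen 0: 111010011011
Gen 1 (rule 149): 010011000000
Gen 2 (rule 22): 111100100000
Gen 3 (rule 193): 011100001111
Gen 4 (rule 62): 110010011000
Gen 5 (rule 149): 001011000111
Gen 6 (rule 22): 011000101000
Gen 7 (rule 193): 001010000011
Gen 8 (rule 62): 011111000110
Gen 9 (rule 149): 001110110001
Gen 10 (rule 22): 010000001011
Gen 11 (rule 193): 000111100001
Gen 12 (rule 62): 001100010011
Gen 13 (rule 149): 100011011000
Gen 14 (rule 22): 110100000100
Gen 15 (rule 193): 010001110001

Answer: none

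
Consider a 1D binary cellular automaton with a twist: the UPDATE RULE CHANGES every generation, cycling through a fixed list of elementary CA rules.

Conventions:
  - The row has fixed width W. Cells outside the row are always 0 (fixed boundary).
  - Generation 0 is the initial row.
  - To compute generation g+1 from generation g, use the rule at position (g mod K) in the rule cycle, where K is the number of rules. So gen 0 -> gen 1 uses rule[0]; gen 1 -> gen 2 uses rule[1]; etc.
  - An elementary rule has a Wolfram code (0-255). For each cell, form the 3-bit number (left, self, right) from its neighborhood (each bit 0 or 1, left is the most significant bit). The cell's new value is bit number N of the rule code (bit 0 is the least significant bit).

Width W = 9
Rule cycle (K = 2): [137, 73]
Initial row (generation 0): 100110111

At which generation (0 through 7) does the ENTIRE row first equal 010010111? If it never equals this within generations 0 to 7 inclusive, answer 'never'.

Answer: never

Derivation:
Gen 0: 100110111
Gen 1 (rule 137): 000100110
Gen 2 (rule 73): 110000110
Gen 3 (rule 137): 100110100
Gen 4 (rule 73): 000110001
Gen 5 (rule 137): 110100100
Gen 6 (rule 73): 110000001
Gen 7 (rule 137): 100111100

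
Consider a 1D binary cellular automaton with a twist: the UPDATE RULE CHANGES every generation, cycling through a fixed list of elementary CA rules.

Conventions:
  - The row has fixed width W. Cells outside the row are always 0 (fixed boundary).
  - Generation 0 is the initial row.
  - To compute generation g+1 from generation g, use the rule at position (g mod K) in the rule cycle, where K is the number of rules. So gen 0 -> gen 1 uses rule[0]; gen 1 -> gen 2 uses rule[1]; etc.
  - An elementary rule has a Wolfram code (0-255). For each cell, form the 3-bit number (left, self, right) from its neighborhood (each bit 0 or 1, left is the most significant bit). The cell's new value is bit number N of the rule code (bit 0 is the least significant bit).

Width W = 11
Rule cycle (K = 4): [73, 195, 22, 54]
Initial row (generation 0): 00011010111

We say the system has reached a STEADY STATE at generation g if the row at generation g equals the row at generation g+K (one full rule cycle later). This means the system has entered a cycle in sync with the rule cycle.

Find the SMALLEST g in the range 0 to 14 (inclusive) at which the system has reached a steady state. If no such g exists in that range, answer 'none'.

Gen 0: 00011010111
Gen 1 (rule 73): 11011000101
Gen 2 (rule 195): 01001011000
Gen 3 (rule 22): 11111000100
Gen 4 (rule 54): 00000101110
Gen 5 (rule 73): 11110001010
Gen 6 (rule 195): 01110110000
Gen 7 (rule 22): 10000001000
Gen 8 (rule 54): 11000011100
Gen 9 (rule 73): 11011010101
Gen 10 (rule 195): 01001000000
Gen 11 (rule 22): 11111100000
Gen 12 (rule 54): 00000010000
Gen 13 (rule 73): 11111000111
Gen 14 (rule 195): 01111011011
Gen 15 (rule 22): 10000000000
Gen 16 (rule 54): 11000000000
Gen 17 (rule 73): 11011111111
Gen 18 (rule 195): 01001111111

Answer: none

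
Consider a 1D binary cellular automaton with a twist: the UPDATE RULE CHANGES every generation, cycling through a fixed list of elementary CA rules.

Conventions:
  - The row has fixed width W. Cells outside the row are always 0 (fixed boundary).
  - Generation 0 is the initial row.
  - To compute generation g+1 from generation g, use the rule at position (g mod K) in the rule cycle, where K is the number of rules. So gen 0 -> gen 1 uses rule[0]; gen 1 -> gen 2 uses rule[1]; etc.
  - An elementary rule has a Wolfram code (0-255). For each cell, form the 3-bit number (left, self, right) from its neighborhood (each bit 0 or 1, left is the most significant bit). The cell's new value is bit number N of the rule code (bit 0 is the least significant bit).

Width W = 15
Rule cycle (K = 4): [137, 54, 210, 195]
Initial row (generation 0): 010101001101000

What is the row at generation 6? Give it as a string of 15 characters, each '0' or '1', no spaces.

Answer: 000001111001100

Derivation:
Gen 0: 010101001101000
Gen 1 (rule 137): 000000001000011
Gen 2 (rule 54): 000000011100100
Gen 3 (rule 210): 000000101111010
Gen 4 (rule 195): 111111000111000
Gen 5 (rule 137): 111110010110011
Gen 6 (rule 54): 000001111001100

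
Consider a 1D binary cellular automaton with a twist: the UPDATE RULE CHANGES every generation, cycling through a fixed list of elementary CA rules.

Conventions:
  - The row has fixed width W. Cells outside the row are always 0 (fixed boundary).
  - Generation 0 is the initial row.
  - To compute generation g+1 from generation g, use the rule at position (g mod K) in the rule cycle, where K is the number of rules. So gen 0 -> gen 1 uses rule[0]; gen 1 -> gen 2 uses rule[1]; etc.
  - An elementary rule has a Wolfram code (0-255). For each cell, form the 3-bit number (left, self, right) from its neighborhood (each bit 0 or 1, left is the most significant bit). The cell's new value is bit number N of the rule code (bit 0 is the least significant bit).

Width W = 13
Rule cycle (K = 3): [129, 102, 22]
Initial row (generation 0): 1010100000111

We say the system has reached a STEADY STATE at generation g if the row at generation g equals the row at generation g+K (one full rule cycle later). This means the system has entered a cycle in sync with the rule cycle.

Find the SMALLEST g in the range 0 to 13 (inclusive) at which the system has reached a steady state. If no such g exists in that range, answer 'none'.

Answer: none

Derivation:
Gen 0: 1010100000111
Gen 1 (rule 129): 0000001110010
Gen 2 (rule 102): 0000010010110
Gen 3 (rule 22): 0000111110001
Gen 4 (rule 129): 1110011100100
Gen 5 (rule 102): 0010100101100
Gen 6 (rule 22): 0110111100010
Gen 7 (rule 129): 0000011001000
Gen 8 (rule 102): 0000101011000
Gen 9 (rule 22): 0001101000100
Gen 10 (rule 129): 1100000010001
Gen 11 (rule 102): 0100000110011
Gen 12 (rule 22): 1110001001100
Gen 13 (rule 129): 0100100000001
Gen 14 (rule 102): 1101100000011
Gen 15 (rule 22): 0000010000100
Gen 16 (rule 129): 1111000110001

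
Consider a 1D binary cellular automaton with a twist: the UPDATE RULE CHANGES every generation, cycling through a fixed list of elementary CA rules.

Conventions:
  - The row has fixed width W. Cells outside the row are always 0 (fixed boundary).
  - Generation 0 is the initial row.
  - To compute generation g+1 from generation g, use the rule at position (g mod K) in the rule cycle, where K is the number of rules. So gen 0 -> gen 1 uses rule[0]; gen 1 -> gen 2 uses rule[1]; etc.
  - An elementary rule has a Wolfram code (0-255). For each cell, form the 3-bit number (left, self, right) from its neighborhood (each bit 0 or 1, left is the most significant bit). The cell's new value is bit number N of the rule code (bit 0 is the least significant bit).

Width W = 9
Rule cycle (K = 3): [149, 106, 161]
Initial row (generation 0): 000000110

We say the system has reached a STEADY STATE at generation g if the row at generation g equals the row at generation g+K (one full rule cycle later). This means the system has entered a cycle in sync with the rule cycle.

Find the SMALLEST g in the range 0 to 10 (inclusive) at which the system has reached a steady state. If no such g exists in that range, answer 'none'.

Gen 0: 000000110
Gen 1 (rule 149): 111110001
Gen 2 (rule 106): 100010010
Gen 3 (rule 161): 001000000
Gen 4 (rule 149): 101111111
Gen 5 (rule 106): 011000001
Gen 6 (rule 161): 000011100
Gen 7 (rule 149): 111001011
Gen 8 (rule 106): 101010111
Gen 9 (rule 161): 010101010
Gen 10 (rule 149): 010101011
Gen 11 (rule 106): 101010111
Gen 12 (rule 161): 010101010
Gen 13 (rule 149): 010101011

Answer: 8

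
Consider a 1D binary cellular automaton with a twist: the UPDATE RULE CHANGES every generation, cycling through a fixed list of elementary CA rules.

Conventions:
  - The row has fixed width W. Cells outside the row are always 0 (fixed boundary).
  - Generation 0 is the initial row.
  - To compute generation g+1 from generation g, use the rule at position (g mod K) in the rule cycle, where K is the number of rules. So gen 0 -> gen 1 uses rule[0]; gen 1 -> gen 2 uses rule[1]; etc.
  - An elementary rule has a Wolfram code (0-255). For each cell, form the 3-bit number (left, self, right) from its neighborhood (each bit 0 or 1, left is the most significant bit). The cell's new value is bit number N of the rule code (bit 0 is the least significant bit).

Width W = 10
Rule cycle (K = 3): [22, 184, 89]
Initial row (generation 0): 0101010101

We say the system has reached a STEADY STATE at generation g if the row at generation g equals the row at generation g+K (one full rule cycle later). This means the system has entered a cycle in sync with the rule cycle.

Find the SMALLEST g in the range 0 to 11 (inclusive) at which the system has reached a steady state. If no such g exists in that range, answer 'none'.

Gen 0: 0101010101
Gen 1 (rule 22): 1101010101
Gen 2 (rule 184): 1010101010
Gen 3 (rule 89): 0000000001
Gen 4 (rule 22): 0000000011
Gen 5 (rule 184): 0000000010
Gen 6 (rule 89): 1111111001
Gen 7 (rule 22): 0000000111
Gen 8 (rule 184): 0000000110
Gen 9 (rule 89): 1111110111
Gen 10 (rule 22): 0000000000
Gen 11 (rule 184): 0000000000
Gen 12 (rule 89): 1111111111
Gen 13 (rule 22): 0000000000
Gen 14 (rule 184): 0000000000

Answer: 10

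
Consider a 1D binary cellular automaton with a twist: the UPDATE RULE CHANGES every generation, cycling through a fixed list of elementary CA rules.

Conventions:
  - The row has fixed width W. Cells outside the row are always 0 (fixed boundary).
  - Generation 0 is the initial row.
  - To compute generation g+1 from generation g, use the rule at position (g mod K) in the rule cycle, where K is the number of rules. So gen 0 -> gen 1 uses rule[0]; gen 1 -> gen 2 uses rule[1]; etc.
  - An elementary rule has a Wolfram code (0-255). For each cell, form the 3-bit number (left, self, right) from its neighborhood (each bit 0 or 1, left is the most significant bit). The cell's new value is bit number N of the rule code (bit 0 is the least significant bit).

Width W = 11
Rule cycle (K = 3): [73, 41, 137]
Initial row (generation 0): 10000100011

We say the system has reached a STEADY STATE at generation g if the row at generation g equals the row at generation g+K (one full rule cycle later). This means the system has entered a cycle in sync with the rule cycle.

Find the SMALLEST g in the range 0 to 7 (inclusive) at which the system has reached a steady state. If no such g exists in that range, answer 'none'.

Answer: none

Derivation:
Gen 0: 10000100011
Gen 1 (rule 73): 00110001011
Gen 2 (rule 41): 10100100110
Gen 3 (rule 137): 00000000100
Gen 4 (rule 73): 11111110001
Gen 5 (rule 41): 10000000100
Gen 6 (rule 137): 00111110001
Gen 7 (rule 73): 10100010100
Gen 8 (rule 41): 01001001001
Gen 9 (rule 137): 00000000000
Gen 10 (rule 73): 11111111111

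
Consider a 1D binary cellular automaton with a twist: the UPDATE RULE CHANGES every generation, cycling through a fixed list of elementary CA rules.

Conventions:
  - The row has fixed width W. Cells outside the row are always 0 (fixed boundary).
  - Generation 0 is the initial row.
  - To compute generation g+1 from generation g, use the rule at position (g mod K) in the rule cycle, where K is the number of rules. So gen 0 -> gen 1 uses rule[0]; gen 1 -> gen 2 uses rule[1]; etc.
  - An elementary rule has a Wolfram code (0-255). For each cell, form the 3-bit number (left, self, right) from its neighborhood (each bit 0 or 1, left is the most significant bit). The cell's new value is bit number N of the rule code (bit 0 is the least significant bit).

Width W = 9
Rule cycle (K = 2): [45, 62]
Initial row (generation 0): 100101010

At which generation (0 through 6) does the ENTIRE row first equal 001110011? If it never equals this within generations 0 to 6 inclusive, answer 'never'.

Answer: never

Derivation:
Gen 0: 100101010
Gen 1 (rule 45): 100111110
Gen 2 (rule 62): 111100001
Gen 3 (rule 45): 100001101
Gen 4 (rule 62): 110011011
Gen 5 (rule 45): 100010110
Gen 6 (rule 62): 110111101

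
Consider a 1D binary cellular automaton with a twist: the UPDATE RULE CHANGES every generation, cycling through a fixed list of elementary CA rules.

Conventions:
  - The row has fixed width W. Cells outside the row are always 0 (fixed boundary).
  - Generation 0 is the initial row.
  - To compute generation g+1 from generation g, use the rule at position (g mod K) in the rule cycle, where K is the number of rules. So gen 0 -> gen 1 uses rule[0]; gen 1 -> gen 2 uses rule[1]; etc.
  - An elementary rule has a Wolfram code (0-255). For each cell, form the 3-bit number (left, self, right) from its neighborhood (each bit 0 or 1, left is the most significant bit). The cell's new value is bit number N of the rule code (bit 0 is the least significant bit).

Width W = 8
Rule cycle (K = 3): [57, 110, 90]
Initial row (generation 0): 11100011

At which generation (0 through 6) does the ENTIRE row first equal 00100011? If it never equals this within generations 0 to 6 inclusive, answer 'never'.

Answer: 3

Derivation:
Gen 0: 11100011
Gen 1 (rule 57): 10011010
Gen 2 (rule 110): 10111110
Gen 3 (rule 90): 00100011
Gen 4 (rule 57): 10011010
Gen 5 (rule 110): 10111110
Gen 6 (rule 90): 00100011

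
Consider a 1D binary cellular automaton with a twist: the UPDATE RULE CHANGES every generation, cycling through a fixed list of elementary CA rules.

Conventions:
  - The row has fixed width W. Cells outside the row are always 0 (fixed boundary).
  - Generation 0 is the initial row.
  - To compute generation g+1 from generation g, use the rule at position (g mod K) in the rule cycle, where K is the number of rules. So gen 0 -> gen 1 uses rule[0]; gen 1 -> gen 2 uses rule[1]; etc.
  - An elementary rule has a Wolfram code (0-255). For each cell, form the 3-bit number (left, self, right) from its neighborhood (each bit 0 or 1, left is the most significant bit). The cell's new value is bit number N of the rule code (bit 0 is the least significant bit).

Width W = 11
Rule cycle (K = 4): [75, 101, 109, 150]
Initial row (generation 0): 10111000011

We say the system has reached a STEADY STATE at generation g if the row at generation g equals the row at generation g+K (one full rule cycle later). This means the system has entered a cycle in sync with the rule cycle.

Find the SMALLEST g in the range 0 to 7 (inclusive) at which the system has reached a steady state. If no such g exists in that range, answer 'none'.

Answer: none

Derivation:
Gen 0: 10111000011
Gen 1 (rule 75): 00101011111
Gen 2 (rule 101): 10111100001
Gen 3 (rule 109): 11100101101
Gen 4 (rule 150): 01011100001
Gen 5 (rule 75): 10010101110
Gen 6 (rule 101): 10011110010
Gen 7 (rule 109): 10010010010
Gen 8 (rule 150): 11111111111
Gen 9 (rule 75): 10000000001
Gen 10 (rule 101): 10111111101
Gen 11 (rule 109): 11100000111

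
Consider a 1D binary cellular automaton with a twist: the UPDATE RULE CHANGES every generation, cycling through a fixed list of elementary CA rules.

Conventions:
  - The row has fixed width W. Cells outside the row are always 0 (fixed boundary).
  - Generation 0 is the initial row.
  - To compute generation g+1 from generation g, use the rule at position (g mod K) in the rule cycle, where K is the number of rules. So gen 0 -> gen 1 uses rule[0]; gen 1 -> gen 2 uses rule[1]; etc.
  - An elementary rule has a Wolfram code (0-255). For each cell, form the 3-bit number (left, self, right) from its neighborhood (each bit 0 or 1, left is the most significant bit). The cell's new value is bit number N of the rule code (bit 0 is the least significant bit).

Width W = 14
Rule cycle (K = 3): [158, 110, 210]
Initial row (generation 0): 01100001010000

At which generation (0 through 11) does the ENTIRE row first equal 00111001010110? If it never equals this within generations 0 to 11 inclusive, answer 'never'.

Gen 0: 01100001010000
Gen 1 (rule 158): 11010011011000
Gen 2 (rule 110): 11110111111000
Gen 3 (rule 210): 01110011111100
Gen 4 (rule 158): 11101111111010
Gen 5 (rule 110): 10111000001110
Gen 6 (rule 210): 00011100010111
Gen 7 (rule 158): 00111010110110
Gen 8 (rule 110): 01101111111110
Gen 9 (rule 210): 10100111111111
Gen 10 (rule 158): 10111111111110
Gen 11 (rule 110): 11100000000010

Answer: never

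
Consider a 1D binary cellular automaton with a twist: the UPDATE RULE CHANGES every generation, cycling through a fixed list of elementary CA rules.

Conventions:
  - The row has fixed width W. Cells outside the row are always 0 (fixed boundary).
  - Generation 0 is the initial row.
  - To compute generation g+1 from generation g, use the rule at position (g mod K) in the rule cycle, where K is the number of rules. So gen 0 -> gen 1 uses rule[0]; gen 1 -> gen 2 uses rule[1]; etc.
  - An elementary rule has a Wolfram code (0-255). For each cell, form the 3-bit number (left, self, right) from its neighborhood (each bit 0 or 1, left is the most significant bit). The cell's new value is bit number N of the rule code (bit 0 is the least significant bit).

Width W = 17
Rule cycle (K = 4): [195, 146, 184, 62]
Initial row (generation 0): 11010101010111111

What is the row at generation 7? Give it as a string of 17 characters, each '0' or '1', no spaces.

Gen 0: 11010101010111111
Gen 1 (rule 195): 01000000000011111
Gen 2 (rule 146): 10100000000101110
Gen 3 (rule 184): 01010000000011101
Gen 4 (rule 62): 11111000000110011
Gen 5 (rule 195): 01111011111010101
Gen 6 (rule 146): 10110001110000000
Gen 7 (rule 184): 01101001101000000

Answer: 01101001101000000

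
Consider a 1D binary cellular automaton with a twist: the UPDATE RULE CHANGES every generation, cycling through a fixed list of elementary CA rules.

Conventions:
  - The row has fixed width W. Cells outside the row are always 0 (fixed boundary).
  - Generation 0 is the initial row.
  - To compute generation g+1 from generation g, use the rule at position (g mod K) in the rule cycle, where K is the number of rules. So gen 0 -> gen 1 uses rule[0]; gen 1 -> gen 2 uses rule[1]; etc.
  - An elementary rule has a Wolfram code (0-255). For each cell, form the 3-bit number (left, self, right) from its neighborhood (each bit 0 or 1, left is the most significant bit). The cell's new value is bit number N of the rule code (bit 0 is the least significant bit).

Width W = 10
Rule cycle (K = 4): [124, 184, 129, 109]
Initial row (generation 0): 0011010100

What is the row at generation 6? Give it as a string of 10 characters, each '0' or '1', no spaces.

Gen 0: 0011010100
Gen 1 (rule 124): 0011111110
Gen 2 (rule 184): 0011111101
Gen 3 (rule 129): 1001111000
Gen 4 (rule 109): 1001001011
Gen 5 (rule 124): 1101101111
Gen 6 (rule 184): 1011011110

Answer: 1011011110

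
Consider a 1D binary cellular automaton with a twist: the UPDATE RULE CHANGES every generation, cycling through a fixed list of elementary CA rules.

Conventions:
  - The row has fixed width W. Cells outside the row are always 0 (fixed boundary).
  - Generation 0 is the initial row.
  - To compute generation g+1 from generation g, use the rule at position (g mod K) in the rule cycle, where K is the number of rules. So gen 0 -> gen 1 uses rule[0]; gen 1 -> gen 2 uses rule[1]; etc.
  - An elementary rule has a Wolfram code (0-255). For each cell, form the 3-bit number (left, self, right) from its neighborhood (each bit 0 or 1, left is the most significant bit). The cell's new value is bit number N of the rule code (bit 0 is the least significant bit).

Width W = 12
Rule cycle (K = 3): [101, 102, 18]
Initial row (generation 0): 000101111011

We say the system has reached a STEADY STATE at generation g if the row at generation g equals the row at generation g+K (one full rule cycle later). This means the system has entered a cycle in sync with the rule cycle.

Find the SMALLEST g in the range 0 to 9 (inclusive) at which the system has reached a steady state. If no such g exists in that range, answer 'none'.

Gen 0: 000101111011
Gen 1 (rule 101): 110110001101
Gen 2 (rule 102): 011010010111
Gen 3 (rule 18): 100001100000
Gen 4 (rule 101): 101100101111
Gen 5 (rule 102): 110101110001
Gen 6 (rule 18): 000000001010
Gen 7 (rule 101): 111111101110
Gen 8 (rule 102): 000000110010
Gen 9 (rule 18): 000001001101
Gen 10 (rule 101): 111101000111
Gen 11 (rule 102): 000111001001
Gen 12 (rule 18): 001000110110

Answer: none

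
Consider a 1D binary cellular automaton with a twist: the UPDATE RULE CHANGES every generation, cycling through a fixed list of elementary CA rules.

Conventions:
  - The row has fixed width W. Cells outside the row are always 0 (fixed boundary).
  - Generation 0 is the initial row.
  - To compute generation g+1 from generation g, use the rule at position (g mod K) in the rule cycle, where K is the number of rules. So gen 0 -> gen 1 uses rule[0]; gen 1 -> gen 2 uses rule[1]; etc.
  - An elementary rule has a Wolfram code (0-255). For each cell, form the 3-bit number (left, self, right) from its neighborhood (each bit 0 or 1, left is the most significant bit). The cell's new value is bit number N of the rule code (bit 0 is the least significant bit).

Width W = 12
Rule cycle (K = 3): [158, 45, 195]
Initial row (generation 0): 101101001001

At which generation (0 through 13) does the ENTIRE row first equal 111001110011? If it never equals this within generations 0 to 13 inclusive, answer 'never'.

Gen 0: 101101001001
Gen 1 (rule 158): 101001111111
Gen 2 (rule 45): 111001000000
Gen 3 (rule 195): 011010011111
Gen 4 (rule 158): 110011111110
Gen 5 (rule 45): 100010000000
Gen 6 (rule 195): 001100111111
Gen 7 (rule 158): 011011111110
Gen 8 (rule 45): 010110000000
Gen 9 (rule 195): 100010111111
Gen 10 (rule 158): 110110111110
Gen 11 (rule 45): 101101100000
Gen 12 (rule 195): 000100101111
Gen 13 (rule 158): 001111101110

Answer: never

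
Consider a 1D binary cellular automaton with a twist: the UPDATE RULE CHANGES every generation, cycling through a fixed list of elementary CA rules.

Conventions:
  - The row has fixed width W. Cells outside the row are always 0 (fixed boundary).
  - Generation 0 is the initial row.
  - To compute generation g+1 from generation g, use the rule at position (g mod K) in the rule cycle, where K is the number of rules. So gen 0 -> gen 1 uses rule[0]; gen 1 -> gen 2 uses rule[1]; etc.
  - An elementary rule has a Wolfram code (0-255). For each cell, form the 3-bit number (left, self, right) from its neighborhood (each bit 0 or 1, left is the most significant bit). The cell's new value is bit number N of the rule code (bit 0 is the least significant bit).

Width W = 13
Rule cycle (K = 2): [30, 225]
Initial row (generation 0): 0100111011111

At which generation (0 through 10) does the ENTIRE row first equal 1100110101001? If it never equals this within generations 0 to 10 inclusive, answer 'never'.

Answer: never

Derivation:
Gen 0: 0100111011111
Gen 1 (rule 30): 1111100010000
Gen 2 (rule 225): 0111101000111
Gen 3 (rule 30): 1100001101100
Gen 4 (rule 225): 0101100110101
Gen 5 (rule 30): 1101011100101
Gen 6 (rule 225): 0110101100010
Gen 7 (rule 30): 1100101010111
Gen 8 (rule 225): 0100010101011
Gen 9 (rule 30): 1110110101010
Gen 10 (rule 225): 0111011010100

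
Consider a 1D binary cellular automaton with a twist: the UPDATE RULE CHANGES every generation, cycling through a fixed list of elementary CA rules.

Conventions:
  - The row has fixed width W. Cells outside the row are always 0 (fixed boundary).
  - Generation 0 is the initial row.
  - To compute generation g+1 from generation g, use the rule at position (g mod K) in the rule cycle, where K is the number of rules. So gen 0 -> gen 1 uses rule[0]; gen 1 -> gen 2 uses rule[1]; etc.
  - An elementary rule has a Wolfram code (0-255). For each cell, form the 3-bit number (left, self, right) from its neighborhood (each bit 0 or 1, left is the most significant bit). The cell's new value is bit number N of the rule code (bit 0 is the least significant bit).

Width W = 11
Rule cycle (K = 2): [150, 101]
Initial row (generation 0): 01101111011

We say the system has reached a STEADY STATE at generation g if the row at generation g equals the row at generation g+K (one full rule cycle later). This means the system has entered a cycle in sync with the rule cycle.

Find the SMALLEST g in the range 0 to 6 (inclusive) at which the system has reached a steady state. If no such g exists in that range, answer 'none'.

Answer: none

Derivation:
Gen 0: 01101111011
Gen 1 (rule 150): 10000110000
Gen 2 (rule 101): 10110010111
Gen 3 (rule 150): 10001110010
Gen 4 (rule 101): 10100010010
Gen 5 (rule 150): 10110111111
Gen 6 (rule 101): 11011000001
Gen 7 (rule 150): 00000100011
Gen 8 (rule 101): 11110101001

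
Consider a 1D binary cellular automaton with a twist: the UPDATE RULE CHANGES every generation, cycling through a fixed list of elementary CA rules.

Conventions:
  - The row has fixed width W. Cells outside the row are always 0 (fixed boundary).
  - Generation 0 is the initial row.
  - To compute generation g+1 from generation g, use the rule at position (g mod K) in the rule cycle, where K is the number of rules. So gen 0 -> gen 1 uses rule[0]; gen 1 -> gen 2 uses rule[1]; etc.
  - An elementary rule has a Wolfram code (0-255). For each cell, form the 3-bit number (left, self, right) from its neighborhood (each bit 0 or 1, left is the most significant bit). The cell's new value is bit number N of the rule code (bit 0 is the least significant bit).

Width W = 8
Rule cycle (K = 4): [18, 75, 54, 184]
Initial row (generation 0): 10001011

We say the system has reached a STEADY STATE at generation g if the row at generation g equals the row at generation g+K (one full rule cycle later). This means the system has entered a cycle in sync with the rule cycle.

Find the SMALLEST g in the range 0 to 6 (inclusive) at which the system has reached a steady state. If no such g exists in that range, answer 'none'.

Answer: 6

Derivation:
Gen 0: 10001011
Gen 1 (rule 18): 01010000
Gen 2 (rule 75): 10000111
Gen 3 (rule 54): 11001000
Gen 4 (rule 184): 10100100
Gen 5 (rule 18): 00011010
Gen 6 (rule 75): 11111000
Gen 7 (rule 54): 00000100
Gen 8 (rule 184): 00000010
Gen 9 (rule 18): 00000101
Gen 10 (rule 75): 11111000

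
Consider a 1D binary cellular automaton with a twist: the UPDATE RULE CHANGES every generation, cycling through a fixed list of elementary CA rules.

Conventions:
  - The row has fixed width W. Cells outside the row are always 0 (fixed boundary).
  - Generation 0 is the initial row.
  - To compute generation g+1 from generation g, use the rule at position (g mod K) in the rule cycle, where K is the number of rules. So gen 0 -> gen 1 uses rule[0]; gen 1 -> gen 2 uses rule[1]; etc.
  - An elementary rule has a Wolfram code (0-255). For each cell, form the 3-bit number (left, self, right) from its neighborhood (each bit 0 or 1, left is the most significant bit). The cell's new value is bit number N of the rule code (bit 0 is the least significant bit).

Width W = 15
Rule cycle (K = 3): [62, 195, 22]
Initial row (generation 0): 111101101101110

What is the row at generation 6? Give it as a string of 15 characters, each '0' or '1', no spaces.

Answer: 100111000000011

Derivation:
Gen 0: 111101101101110
Gen 1 (rule 62): 100011011011001
Gen 2 (rule 195): 001101001001010
Gen 3 (rule 22): 010001111111011
Gen 4 (rule 62): 111011000000110
Gen 5 (rule 195): 011001011111010
Gen 6 (rule 22): 100111000000011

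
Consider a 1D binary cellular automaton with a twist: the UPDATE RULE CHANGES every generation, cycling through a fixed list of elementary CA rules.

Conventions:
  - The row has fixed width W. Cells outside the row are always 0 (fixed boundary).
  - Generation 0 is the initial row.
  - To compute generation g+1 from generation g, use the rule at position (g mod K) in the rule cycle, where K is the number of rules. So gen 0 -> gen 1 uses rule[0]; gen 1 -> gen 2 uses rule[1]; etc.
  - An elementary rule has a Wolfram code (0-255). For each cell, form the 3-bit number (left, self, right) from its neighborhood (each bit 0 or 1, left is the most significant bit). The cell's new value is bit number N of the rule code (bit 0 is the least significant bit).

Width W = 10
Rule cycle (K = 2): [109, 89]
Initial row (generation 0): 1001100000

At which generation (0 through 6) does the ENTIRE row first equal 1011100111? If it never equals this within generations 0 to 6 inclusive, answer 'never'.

Gen 0: 1001100000
Gen 1 (rule 109): 1001101111
Gen 2 (rule 89): 0101101001
Gen 3 (rule 109): 0111111001
Gen 4 (rule 89): 0100001100
Gen 5 (rule 109): 0101101101
Gen 6 (rule 89): 0001101100

Answer: never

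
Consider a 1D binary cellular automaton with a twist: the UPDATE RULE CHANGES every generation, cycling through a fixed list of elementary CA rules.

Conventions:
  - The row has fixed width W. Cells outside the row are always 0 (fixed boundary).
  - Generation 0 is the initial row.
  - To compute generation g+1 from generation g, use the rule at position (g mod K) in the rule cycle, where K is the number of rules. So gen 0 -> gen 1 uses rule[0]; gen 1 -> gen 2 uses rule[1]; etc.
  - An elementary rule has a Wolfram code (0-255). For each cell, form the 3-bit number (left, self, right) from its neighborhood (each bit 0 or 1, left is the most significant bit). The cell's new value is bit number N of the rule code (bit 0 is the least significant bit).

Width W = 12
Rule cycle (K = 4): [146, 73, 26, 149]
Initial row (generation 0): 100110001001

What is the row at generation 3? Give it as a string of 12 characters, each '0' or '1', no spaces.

Gen 0: 100110001001
Gen 1 (rule 146): 011001010110
Gen 2 (rule 73): 011000000110
Gen 3 (rule 26): 110100001101

Answer: 110100001101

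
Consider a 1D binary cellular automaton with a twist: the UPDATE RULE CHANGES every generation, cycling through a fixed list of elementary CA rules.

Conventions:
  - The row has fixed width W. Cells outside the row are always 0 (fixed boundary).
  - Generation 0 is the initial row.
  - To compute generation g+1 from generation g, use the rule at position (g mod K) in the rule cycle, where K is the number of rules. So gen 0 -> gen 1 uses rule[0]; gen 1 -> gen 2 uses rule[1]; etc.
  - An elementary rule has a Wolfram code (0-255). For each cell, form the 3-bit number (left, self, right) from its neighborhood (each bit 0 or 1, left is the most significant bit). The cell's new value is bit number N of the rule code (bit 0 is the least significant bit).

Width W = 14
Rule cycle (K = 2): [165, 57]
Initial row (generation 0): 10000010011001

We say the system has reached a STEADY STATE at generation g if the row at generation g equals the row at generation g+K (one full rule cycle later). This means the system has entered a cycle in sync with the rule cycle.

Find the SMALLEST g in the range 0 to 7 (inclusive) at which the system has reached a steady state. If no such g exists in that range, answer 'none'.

Gen 0: 10000010011001
Gen 1 (rule 165): 10111010000001
Gen 2 (rule 57): 01100101111100
Gen 3 (rule 165): 00000110111001
Gen 4 (rule 57): 11110101100100
Gen 5 (rule 165): 01101110000101
Gen 6 (rule 57): 01011001110010
Gen 7 (rule 165): 01100000100010
Gen 8 (rule 57): 01011110011001
Gen 9 (rule 165): 01101100000001

Answer: none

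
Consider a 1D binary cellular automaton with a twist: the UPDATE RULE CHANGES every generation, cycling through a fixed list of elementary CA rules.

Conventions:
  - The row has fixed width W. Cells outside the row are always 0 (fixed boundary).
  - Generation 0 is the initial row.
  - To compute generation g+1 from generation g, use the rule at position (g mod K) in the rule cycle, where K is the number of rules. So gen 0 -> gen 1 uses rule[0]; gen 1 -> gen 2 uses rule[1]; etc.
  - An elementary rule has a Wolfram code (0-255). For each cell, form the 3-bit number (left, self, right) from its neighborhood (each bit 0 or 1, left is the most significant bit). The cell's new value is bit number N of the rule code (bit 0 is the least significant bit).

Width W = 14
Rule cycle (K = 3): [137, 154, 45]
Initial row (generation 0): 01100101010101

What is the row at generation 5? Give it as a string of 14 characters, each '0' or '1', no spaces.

Answer: 10111111111101

Derivation:
Gen 0: 01100101010101
Gen 1 (rule 137): 01000000000000
Gen 2 (rule 154): 10100000000000
Gen 3 (rule 45): 11101111111111
Gen 4 (rule 137): 11001111111110
Gen 5 (rule 154): 10111111111101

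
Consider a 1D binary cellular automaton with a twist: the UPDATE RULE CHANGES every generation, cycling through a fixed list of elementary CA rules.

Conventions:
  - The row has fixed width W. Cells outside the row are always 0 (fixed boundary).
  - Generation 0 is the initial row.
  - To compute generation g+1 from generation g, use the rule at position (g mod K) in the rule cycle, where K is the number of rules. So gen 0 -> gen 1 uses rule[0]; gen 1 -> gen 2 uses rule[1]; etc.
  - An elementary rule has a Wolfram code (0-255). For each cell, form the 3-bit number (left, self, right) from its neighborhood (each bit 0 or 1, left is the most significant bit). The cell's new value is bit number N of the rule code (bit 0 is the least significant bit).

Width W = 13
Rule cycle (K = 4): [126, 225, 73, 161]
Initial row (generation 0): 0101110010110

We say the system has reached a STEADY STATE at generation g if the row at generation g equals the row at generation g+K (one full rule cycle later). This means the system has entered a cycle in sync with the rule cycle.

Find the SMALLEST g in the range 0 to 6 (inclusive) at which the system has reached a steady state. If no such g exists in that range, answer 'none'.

Answer: none

Derivation:
Gen 0: 0101110010110
Gen 1 (rule 126): 1111011111111
Gen 2 (rule 225): 0111101111111
Gen 3 (rule 73): 0100101000001
Gen 4 (rule 161): 0000010011100
Gen 5 (rule 126): 0000111110110
Gen 6 (rule 225): 1110011111010
Gen 7 (rule 73): 1010010001000
Gen 8 (rule 161): 0100000100011
Gen 9 (rule 126): 1110001110111
Gen 10 (rule 225): 0110100111011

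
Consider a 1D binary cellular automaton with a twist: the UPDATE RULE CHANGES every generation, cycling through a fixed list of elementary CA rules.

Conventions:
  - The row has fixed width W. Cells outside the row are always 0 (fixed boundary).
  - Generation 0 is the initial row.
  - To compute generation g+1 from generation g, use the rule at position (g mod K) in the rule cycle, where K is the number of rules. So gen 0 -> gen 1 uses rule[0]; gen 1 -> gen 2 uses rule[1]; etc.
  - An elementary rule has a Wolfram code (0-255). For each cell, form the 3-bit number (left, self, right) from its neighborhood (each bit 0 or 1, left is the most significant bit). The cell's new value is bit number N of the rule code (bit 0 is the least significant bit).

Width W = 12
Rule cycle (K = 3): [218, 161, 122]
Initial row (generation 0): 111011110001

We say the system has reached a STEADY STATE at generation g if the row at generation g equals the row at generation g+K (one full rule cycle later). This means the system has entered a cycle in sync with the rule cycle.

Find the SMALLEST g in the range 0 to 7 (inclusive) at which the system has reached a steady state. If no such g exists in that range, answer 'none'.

Gen 0: 111011110001
Gen 1 (rule 218): 111011111010
Gen 2 (rule 161): 010101110100
Gen 3 (rule 122): 101011011010
Gen 4 (rule 218): 000011011001
Gen 5 (rule 161): 111000100000
Gen 6 (rule 122): 101101010000
Gen 7 (rule 218): 001100001000
Gen 8 (rule 161): 100001100011
Gen 9 (rule 122): 010011110111
Gen 10 (rule 218): 101111110111

Answer: none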